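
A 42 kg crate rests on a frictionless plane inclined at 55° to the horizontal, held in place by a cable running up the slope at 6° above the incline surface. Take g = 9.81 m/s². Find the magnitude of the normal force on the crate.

N ≈ 201 N

Take axes along and perpendicular to the incline. Weight components: W sin 55° = 337.5 N down-slope, W cos 55° = 236.3 N into the surface.
Along incline: T cos 6° = W sin 55° → T = 339.4 N.
Perpendicular: N = W cos 55° − T sin 6° = 200.9 N.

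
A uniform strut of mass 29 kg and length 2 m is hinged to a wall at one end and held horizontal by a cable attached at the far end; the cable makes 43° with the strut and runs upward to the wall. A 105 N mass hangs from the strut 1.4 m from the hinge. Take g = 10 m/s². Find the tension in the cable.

T ≈ 320 N

Take torques about the hinge: T sin 43° · 2 = 29×10×1 + 105×1.4 = 437 N·m.
So T = 437 / (0.6820 × 2) = 320.38 N.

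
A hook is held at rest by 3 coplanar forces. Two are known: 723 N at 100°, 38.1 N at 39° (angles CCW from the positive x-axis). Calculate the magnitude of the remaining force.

Sum the known components: ΣF_x = -95.94 N, ΣF_y = 736 N.
For equilibrium the remaining force must supply (−ΣF_x, −ΣF_y) = (95.94, -736) N.
Magnitude = √((95.94)² + (-736)²) = 742.2 N; direction = atan2(-736, 95.94) = 277.4°.

F ≈ 742 N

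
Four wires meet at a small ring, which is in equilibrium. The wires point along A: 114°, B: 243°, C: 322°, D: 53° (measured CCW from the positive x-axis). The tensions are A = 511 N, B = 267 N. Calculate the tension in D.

T_D ≈ 22.2 N

Resolve: ΣF_x = 511 cos 114° + 267 cos 243° + T_C cos 322° + T_D cos 53° = 0.
        ΣF_y = 511 sin 114° + 267 sin 243° + T_C sin 322° + T_D sin 53° = 0.
The known terms sum to (-329.1, 228.9) N, so 0.7880 T_C + 0.6018 T_D = 329.1 and -0.6157 T_C + 0.7986 T_D = -228.9.
Solving simultaneously: T_C = 400.6 N, T_D = 22.20 N.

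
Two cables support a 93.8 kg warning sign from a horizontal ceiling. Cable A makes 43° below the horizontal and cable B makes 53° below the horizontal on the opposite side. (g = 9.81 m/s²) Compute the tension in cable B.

Weight W = 93.8 × 9.81 = 920.2 N acts straight down.
Horizontal: T_A cos 43° = T_B cos 53°  →  T_A = 0.8229 T_B.
Vertical: T_A sin 43° + T_B sin 53° = 920.2.
Substituting the horizontal relation into the vertical equation gives 1.36 T_B = 920.2, so T_B = 676.7 N.

T_B ≈ 677 N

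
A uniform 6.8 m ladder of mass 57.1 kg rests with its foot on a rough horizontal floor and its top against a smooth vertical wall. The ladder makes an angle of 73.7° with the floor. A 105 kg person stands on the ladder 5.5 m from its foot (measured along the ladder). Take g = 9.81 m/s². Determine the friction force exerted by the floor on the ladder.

f ≈ 326 N

Torques about the foot: N_wall · 6.8 sin 73.7° = 57.1×9.81×3.4 cos 73.7° + 105×9.81×5.5 cos 73.7° → N_wall = 325.52 N.
ΣF_x = 0: f_floor = N_wall = 325.52 N.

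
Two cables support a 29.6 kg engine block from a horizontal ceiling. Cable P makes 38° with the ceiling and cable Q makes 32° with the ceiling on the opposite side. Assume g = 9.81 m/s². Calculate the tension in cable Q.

Weight W = 29.6 × 9.81 = 290.4 N acts straight down.
Horizontal: T_P cos 38° = T_Q cos 32°  →  T_P = 1.076 T_Q.
Vertical: T_P sin 38° + T_Q sin 32° = 290.4.
Substituting the horizontal relation into the vertical equation gives 1.192 T_Q = 290.4, so T_Q = 243.5 N.

T_Q ≈ 244 N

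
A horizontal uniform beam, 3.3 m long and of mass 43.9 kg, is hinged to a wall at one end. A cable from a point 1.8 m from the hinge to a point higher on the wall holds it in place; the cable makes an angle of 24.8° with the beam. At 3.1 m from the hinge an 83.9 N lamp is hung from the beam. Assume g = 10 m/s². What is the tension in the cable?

T ≈ 1300 N

Take torques about the hinge: T sin 24.8° · 1.8 = 43.9×10×1.65 + 83.9×3.1 = 984.44 N·m.
So T = 984.44 / (0.4195 × 1.8) = 1303.9 N.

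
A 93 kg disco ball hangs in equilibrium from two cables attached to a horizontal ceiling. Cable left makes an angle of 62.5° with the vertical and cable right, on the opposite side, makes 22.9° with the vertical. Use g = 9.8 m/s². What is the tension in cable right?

T_right ≈ 811 N

Angles from the horizontal: cable left is 90° − 62.5° = 27.5°, cable right is 90° − 22.9° = 67.1°.
Weight W = 93 × 9.8 = 911.4 N acts straight down.
Horizontal: T_left cos 27.5° = T_right cos 67.1°  →  T_left = 0.4387 T_right.
Vertical: T_left sin 27.5° + T_right sin 67.1° = 911.4.
Substituting the horizontal relation into the vertical equation gives 1.124 T_right = 911.4, so T_right = 811 N.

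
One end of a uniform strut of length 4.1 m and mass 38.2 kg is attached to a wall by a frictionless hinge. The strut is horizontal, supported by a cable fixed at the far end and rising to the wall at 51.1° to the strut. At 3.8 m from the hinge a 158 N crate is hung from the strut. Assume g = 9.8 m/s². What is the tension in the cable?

Take torques about the hinge: T sin 51.1° · 4.1 = 38.2×9.8×2.05 + 158×3.8 = 1367.8 N·m.
So T = 1367.8 / (0.7782 × 4.1) = 428.68 N.

T ≈ 429 N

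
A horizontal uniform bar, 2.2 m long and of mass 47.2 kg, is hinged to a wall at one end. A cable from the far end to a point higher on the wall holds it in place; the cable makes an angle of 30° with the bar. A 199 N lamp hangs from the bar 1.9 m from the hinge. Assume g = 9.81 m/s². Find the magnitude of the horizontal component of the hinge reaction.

Take torques about the hinge: T sin 30° · 2.2 = 47.2×9.81×1.1 + 199×1.9 = 887.44 N·m.
So T = 887.44 / (0.5000 × 2.2) = 806.76 N.
ΣF_x = 0: H_x = T cos 30° = 698.67 N.

H_x ≈ 699 N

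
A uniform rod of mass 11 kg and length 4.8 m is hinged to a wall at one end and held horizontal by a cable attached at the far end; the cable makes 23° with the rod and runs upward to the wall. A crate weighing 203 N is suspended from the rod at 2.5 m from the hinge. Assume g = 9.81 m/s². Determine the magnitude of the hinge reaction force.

Take torques about the hinge: T sin 23° · 4.8 = 11×9.81×2.4 + 203×2.5 = 766.48 N·m.
So T = 766.48 / (0.3907 × 4.8) = 408.68 N.
ΣF_x = 0: H_x = T cos 23° = 376.19 N.
ΣF_y = 0: H_y = (11×9.81 + 203) − T sin 23° = 310.91 − 159.68 = 151.23 N.
|H| = √(H_x² + H_y²) = √((376.19)² + (151.23)²) = 405.45 N.

|H| ≈ 405 N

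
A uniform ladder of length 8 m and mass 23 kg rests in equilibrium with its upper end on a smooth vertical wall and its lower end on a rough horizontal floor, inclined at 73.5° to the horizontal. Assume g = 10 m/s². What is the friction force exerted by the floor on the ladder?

f ≈ 34.1 N

Torques about the foot: N_wall · 8 sin 73.5° = 23×10×4 cos 73.5° → N_wall = 34.065 N.
ΣF_x = 0: f_floor = N_wall = 34.065 N.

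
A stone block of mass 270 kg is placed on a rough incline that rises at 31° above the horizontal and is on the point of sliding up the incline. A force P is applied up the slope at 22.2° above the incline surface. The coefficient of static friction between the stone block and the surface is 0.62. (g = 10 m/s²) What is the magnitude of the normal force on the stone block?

On the verge of sliding up the incline, friction equals μN and acts down the slope.
Perpendicular: N + P sin 22.2° = W cos 31° = 2314 N.
Along incline: P cos 22.2° = W sin 31° + μN  with W sin 31° = 1391 N.
Solving the pair for P and N: P = 2435 N, N = 1394 N (and f = μN = 864.4 N).

N ≈ 1390 N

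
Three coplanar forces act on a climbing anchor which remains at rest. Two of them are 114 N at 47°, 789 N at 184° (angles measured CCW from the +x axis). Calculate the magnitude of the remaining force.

Sum the known components: ΣF_x = -709.3 N, ΣF_y = 28.34 N.
For equilibrium the remaining force must supply (−ΣF_x, −ΣF_y) = (709.3, -28.34) N.
Magnitude = √((709.3)² + (-28.34)²) = 709.9 N; direction = atan2(-28.34, 709.3) = 357.7°.

F ≈ 710 N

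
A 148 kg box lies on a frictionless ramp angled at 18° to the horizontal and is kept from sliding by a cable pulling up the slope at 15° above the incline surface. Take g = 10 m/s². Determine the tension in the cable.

T ≈ 473 N

Take axes along and perpendicular to the incline. Weight components: W sin 18° = 457.3 N down-slope, W cos 18° = 1408 N into the surface.
Along incline: T cos 15° = W sin 18° → T = 473.5 N.
Perpendicular: N = W cos 18° − T sin 15° = 1285 N.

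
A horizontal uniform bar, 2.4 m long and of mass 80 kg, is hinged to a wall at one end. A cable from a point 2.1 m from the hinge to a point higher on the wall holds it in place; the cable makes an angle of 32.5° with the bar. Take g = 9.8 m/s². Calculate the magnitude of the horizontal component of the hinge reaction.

H_x ≈ 703 N

Take torques about the hinge: T sin 32.5° · 2.1 = 80×9.8×1.2 = 940.8 N·m.
So T = 940.8 / (0.5373 × 2.1) = 833.8 N.
ΣF_x = 0: H_x = T cos 32.5° = 703.22 N.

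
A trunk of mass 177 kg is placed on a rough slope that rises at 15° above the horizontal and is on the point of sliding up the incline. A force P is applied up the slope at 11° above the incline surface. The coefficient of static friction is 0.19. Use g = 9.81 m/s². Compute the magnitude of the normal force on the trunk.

N ≈ 1530 N

On the verge of sliding up the incline, friction equals μN and acts down the slope.
Perpendicular: N + P sin 11° = W cos 15° = 1677 N.
Along incline: P cos 11° = W sin 15° + μN  with W sin 15° = 449.4 N.
Solving the pair for P and N: P = 754.6 N, N = 1533 N (and f = μN = 291.3 N).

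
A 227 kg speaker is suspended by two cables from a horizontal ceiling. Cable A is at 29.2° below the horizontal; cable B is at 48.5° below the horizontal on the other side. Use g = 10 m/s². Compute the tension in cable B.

T_B ≈ 2030 N

Weight W = 227 × 10 = 2270 N acts straight down.
Horizontal: T_A cos 29.2° = T_B cos 48.5°  →  T_A = 0.7591 T_B.
Vertical: T_A sin 29.2° + T_B sin 48.5° = 2270.
Substituting the horizontal relation into the vertical equation gives 1.119 T_B = 2270, so T_B = 2028 N.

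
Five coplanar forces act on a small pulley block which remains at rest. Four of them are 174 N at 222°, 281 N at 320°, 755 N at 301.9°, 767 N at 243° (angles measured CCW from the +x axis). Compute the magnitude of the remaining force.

Sum the known components: ΣF_x = 136.7 N, ΣF_y = -1621 N.
For equilibrium the remaining force must supply (−ΣF_x, −ΣF_y) = (-136.7, 1621) N.
Magnitude = √((-136.7)² + (1621)²) = 1627 N; direction = atan2(1621, -136.7) = 94.8°.

F ≈ 1630 N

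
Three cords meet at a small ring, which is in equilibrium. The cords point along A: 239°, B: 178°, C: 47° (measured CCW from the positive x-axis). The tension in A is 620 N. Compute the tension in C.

T_C ≈ 719 N

Resolve: ΣF_x = 620 cos 239° + T_B cos 178° + T_C cos 47° = 0.
        ΣF_y = 620 sin 239° + T_B sin 178° + T_C sin 47° = 0.
The known terms sum to (-319.3, -531.4) N, so -0.9994 T_B + 0.6820 T_C = 319.3 and 0.0349 T_B + 0.7314 T_C = 531.4.
Solving simultaneously: T_B = 170.8 N, T_C = 718.5 N.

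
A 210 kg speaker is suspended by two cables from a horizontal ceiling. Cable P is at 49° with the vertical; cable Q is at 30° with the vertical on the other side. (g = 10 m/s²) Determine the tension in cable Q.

T_Q ≈ 1610 N

Angles from the horizontal: cable P is 90° − 49° = 41°, cable Q is 90° − 30° = 60°.
Weight W = 210 × 10 = 2100 N acts straight down.
Horizontal: T_P cos 41° = T_Q cos 60°  →  T_P = 0.6625 T_Q.
Vertical: T_P sin 41° + T_Q sin 60° = 2100.
Substituting the horizontal relation into the vertical equation gives 1.301 T_Q = 2100, so T_Q = 1615 N.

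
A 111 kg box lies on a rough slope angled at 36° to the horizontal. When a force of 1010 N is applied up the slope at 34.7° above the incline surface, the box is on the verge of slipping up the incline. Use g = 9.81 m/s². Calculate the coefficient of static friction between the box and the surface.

On the verge of sliding up the incline, friction is at its maximum μN and acts down the slope.
Perpendicular to incline: N = W cos 36° − P sin 34.7° = 880.9 − 575 = 306 N.
Along incline: P cos 34.7° − μN = W sin 36° → μ = −(W sin 36° − P cos 34.7°) / N = 0.622.

μ ≈ 0.622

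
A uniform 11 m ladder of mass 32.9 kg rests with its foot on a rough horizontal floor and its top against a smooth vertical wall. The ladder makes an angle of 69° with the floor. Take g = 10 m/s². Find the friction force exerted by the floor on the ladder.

Torques about the foot: N_wall · 11 sin 69° = 32.9×10×5.5 cos 69° → N_wall = 63.146 N.
ΣF_x = 0: f_floor = N_wall = 63.146 N.

f ≈ 63.1 N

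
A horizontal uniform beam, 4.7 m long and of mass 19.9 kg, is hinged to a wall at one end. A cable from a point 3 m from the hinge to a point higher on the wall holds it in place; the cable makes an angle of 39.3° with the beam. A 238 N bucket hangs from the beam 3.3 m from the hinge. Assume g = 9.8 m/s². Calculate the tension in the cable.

Take torques about the hinge: T sin 39.3° · 3 = 19.9×9.8×2.35 + 238×3.3 = 1243.7 N·m.
So T = 1243.7 / (0.6334 × 3) = 654.53 N.

T ≈ 655 N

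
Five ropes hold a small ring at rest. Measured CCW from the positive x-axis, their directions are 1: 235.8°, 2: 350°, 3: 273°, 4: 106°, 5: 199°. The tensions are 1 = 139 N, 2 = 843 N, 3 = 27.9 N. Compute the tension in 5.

T_5 ≈ 646 N

Resolve: ΣF_x = 139 cos 235.8° + 843 cos 350° + 27.9 cos 273° + T_4 cos 106° + T_5 cos 199° = 0.
        ΣF_y = 139 sin 235.8° + 843 sin 350° + 27.9 sin 273° + T_4 sin 106° + T_5 sin 199° = 0.
The known terms sum to (753.5, -289.2) N, so -0.2756 T_4 − 0.9455 T_5 = -753.5 and 0.9613 T_4 − 0.3256 T_5 = 289.2.
Solving simultaneously: T_4 = 519.5 N, T_5 = 645.5 N.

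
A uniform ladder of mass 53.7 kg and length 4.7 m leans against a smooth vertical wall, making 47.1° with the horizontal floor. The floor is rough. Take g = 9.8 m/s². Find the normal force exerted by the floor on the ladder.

N_floor ≈ 526 N

ΣF_y = 0: N_floor = 53.7×9.8 = 526.26 N.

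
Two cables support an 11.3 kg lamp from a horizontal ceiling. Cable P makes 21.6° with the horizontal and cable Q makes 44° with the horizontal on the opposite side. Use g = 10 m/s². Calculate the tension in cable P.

T_P ≈ 89.3 N

Weight W = 11.3 × 10 = 113 N acts straight down.
Horizontal: T_P cos 21.6° = T_Q cos 44°  →  T_Q = 1.293 T_P.
Vertical: T_P sin 21.6° + T_Q sin 44° = 113.
Substituting the horizontal relation into the vertical equation gives 1.266 T_P = 113, so T_P = 89.26 N.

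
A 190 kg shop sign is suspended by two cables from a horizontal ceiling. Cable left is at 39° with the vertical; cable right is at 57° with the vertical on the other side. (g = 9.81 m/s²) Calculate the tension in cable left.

T_left ≈ 1570 N

Angles from the horizontal: cable left is 90° − 39° = 51°, cable right is 90° − 57° = 33°.
Weight W = 190 × 9.81 = 1864 N acts straight down.
Horizontal: T_left cos 51° = T_right cos 33°  →  T_right = 0.7504 T_left.
Vertical: T_left sin 51° + T_right sin 33° = 1864.
Substituting the horizontal relation into the vertical equation gives 1.186 T_left = 1864, so T_left = 1572 N.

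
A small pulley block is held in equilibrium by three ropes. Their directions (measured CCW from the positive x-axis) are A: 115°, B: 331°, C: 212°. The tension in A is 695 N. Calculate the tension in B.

T_B ≈ 789 N

Resolve: ΣF_x = 695 cos 115° + T_B cos 331° + T_C cos 212° = 0.
        ΣF_y = 695 sin 115° + T_B sin 331° + T_C sin 212° = 0.
The known terms sum to (-293.7, 629.9) N, so 0.8746 T_B − 0.8480 T_C = 293.7 and -0.4848 T_B − 0.5299 T_C = -629.9.
Solving simultaneously: T_B = 788.7 N, T_C = 467.1 N.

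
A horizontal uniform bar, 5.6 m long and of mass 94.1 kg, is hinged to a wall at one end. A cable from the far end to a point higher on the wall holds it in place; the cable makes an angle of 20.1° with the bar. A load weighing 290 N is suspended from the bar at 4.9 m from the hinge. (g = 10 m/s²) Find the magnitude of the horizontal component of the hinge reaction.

Take torques about the hinge: T sin 20.1° · 5.6 = 94.1×10×2.8 + 290×4.9 = 4055.8 N·m.
So T = 4055.8 / (0.3437 × 5.6) = 2107.5 N.
ΣF_x = 0: H_x = T cos 20.1° = 1979.1 N.

H_x ≈ 1980 N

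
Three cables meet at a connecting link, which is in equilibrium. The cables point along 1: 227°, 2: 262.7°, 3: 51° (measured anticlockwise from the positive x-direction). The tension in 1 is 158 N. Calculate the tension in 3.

T_3 ≈ 175 N

Resolve: ΣF_x = 158 cos 227° + T_2 cos 262.7° + T_3 cos 51° = 0.
        ΣF_y = 158 sin 227° + T_2 sin 262.7° + T_3 sin 51° = 0.
The known terms sum to (-107.8, -115.6) N, so -0.1271 T_2 + 0.6293 T_3 = 107.8 and -0.9919 T_2 + 0.7771 T_3 = 115.6.
Solving simultaneously: T_2 = 20.97 N, T_3 = 175.5 N.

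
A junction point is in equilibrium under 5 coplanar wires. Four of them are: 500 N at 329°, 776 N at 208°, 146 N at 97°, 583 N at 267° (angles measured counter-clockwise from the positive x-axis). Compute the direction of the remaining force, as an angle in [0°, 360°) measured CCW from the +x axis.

Sum the known components: ΣF_x = -304.9 N, ΣF_y = -1059 N.
For equilibrium the remaining force must supply (−ΣF_x, −ΣF_y) = (304.9, 1059) N.
Magnitude = √((304.9)² + (1059)²) = 1102 N; direction = atan2(1059, 304.9) = 73.9°.

θ ≈ 73.9°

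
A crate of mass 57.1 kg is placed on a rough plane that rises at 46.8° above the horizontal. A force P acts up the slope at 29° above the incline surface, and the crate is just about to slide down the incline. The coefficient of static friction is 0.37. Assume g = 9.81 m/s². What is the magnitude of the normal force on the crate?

N ≈ 198 N

On the verge of sliding down the incline, friction equals μN and acts up the slope.
Perpendicular: N + P sin 29° = W cos 46.8° = 383.4 N.
Along incline: P cos 29° + μN = W sin 46.8° with W sin 46.8° = 408.3 N.
Solving the pair for P and N: P = 383.3 N, N = 197.6 N (and f = μN = 73.13 N).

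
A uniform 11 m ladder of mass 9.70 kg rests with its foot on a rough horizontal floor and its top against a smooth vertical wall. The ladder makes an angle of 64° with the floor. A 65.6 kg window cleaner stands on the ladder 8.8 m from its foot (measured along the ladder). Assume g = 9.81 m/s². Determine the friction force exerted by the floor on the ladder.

Torques about the foot: N_wall · 11 sin 64° = 9.70×9.81×5.5 cos 64° + 65.6×9.81×8.8 cos 64° → N_wall = 274.3 N.
ΣF_x = 0: f_floor = N_wall = 274.3 N.

f ≈ 274 N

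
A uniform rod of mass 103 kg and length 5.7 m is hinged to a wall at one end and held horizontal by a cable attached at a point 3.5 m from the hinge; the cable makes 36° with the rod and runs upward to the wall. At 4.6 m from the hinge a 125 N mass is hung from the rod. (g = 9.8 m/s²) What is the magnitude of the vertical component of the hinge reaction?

|H_y| ≈ 148 N

Take torques about the hinge: T sin 36° · 3.5 = 103×9.8×2.85 + 125×4.6 = 3451.8 N·m.
So T = 3451.8 / (0.5878 × 3.5) = 1677.9 N.
ΣF_y = 0: H_y = (103×9.8 + 125) − T sin 36° = 1134.4 − 986.23 = 148.17 N.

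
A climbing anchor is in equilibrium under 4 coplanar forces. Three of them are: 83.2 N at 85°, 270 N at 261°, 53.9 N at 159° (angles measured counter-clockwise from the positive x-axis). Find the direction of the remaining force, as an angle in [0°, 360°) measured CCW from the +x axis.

Sum the known components: ΣF_x = -85.31 N, ΣF_y = -164.5 N.
For equilibrium the remaining force must supply (−ΣF_x, −ΣF_y) = (85.31, 164.5) N.
Magnitude = √((85.31)² + (164.5)²) = 185.3 N; direction = atan2(164.5, 85.31) = 62.6°.

θ ≈ 62.6°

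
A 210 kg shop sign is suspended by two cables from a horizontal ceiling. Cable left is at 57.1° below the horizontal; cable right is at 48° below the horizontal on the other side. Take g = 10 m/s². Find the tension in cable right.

T_right ≈ 1180 N

Weight W = 210 × 10 = 2100 N acts straight down.
Horizontal: T_left cos 57.1° = T_right cos 48°  →  T_left = 1.232 T_right.
Vertical: T_left sin 57.1° + T_right sin 48° = 2100.
Substituting the horizontal relation into the vertical equation gives 1.777 T_right = 2100, so T_right = 1181 N.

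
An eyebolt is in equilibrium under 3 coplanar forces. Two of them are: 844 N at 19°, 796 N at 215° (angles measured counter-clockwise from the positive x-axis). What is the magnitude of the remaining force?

F ≈ 233 N

Sum the known components: ΣF_x = 146 N, ΣF_y = -181.8 N.
For equilibrium the remaining force must supply (−ΣF_x, −ΣF_y) = (-146, 181.8) N.
Magnitude = √((-146)² + (181.8)²) = 233.1 N; direction = atan2(181.8, -146) = 128.8°.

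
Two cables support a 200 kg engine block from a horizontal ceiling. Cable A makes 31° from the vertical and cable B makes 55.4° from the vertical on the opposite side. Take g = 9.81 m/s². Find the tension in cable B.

Angles from the horizontal: cable A is 90° − 31° = 59°, cable B is 90° − 55.4° = 34.6°.
Weight W = 200 × 9.81 = 1962 N acts straight down.
Horizontal: T_A cos 59° = T_B cos 34.6°  →  T_A = 1.598 T_B.
Vertical: T_A sin 59° + T_B sin 34.6° = 1962.
Substituting the horizontal relation into the vertical equation gives 1.938 T_B = 1962, so T_B = 1013 N.

T_B ≈ 1010 N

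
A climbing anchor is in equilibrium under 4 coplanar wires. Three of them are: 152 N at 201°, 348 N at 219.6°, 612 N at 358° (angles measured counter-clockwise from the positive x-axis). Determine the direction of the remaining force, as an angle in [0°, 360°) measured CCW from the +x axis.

Sum the known components: ΣF_x = 201.6 N, ΣF_y = -297.7 N.
For equilibrium the remaining force must supply (−ΣF_x, −ΣF_y) = (-201.6, 297.7) N.
Magnitude = √((-201.6)² + (297.7)²) = 359.5 N; direction = atan2(297.7, -201.6) = 124.1°.

θ ≈ 124°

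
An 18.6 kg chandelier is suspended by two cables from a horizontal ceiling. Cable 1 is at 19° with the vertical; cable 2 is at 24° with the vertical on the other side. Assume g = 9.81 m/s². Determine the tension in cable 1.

T_1 ≈ 109 N

Angles from the horizontal: cable 1 is 90° − 19° = 71°, cable 2 is 90° − 24° = 66°.
Weight W = 18.6 × 9.81 = 182.5 N acts straight down.
Horizontal: T_1 cos 71° = T_2 cos 66°  →  T_2 = 0.8004 T_1.
Vertical: T_1 sin 71° + T_2 sin 66° = 182.5.
Substituting the horizontal relation into the vertical equation gives 1.677 T_1 = 182.5, so T_1 = 108.8 N.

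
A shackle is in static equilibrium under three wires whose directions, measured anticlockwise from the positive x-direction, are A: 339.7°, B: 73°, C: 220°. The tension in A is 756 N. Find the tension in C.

Resolve: ΣF_x = 756 cos 339.7° + T_B cos 73° + T_C cos 220° = 0.
        ΣF_y = 756 sin 339.7° + T_B sin 73° + T_C sin 220° = 0.
The known terms sum to (709, -262.3) N, so 0.2924 T_B − 0.7660 T_C = -709 and 0.9563 T_B − 0.6428 T_C = 262.3.
Solving simultaneously: T_B = 1206 N, T_C = 1386 N.

T_C ≈ 1390 N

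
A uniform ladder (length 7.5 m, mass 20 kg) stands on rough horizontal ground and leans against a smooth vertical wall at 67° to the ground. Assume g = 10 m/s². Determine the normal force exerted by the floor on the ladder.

N_floor ≈ 200 N

ΣF_y = 0: N_floor = 20×10 = 200 N.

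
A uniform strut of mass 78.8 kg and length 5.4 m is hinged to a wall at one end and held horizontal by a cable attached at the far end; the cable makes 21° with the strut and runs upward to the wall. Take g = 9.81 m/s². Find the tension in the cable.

T ≈ 1080 N

Take torques about the hinge: T sin 21° · 5.4 = 78.8×9.81×2.7 = 2087.2 N·m.
So T = 2087.2 / (0.3584 × 5.4) = 1078.5 N.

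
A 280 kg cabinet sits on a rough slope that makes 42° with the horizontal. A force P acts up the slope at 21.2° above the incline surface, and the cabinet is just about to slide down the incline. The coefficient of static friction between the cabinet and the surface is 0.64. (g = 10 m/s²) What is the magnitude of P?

P ≈ 773 N

On the verge of sliding down the incline, friction equals μN and acts up the slope.
Perpendicular: N + P sin 21.2° = W cos 42° = 2081 N.
Along incline: P cos 21.2° + μN = W sin 42° with W sin 42° = 1874 N.
Solving the pair for P and N: P = 773.1 N, N = 1801 N (and f = μN = 1153 N).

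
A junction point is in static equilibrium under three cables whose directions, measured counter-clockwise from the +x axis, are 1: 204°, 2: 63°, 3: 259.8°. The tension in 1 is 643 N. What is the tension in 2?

Resolve: ΣF_x = 643 cos 204° + T_2 cos 63° + T_3 cos 259.8° = 0.
        ΣF_y = 643 sin 204° + T_2 sin 63° + T_3 sin 259.8° = 0.
The known terms sum to (-587.4, -261.5) N, so 0.4540 T_2 − 0.1771 T_3 = 587.4 and 0.8910 T_2 − 0.9842 T_3 = 261.5.
Solving simultaneously: T_2 = 1840 N, T_3 = 1400 N.

T_2 ≈ 1840 N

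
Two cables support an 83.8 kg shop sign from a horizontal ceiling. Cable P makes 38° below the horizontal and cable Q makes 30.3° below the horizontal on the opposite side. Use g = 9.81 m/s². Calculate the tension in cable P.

Weight W = 83.8 × 9.81 = 822.1 N acts straight down.
Horizontal: T_P cos 38° = T_Q cos 30.3°  →  T_Q = 0.9127 T_P.
Vertical: T_P sin 38° + T_Q sin 30.3° = 822.1.
Substituting the horizontal relation into the vertical equation gives 1.076 T_P = 822.1, so T_P = 763.9 N.

T_P ≈ 764 N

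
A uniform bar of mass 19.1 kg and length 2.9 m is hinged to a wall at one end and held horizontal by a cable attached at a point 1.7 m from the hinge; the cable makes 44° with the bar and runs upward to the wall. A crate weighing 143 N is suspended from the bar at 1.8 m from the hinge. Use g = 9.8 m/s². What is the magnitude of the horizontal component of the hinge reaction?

Take torques about the hinge: T sin 44° · 1.7 = 19.1×9.8×1.45 + 143×1.8 = 528.81 N·m.
So T = 528.81 / (0.6947 × 1.7) = 447.8 N.
ΣF_x = 0: H_x = T cos 44° = 322.12 N.

H_x ≈ 322 N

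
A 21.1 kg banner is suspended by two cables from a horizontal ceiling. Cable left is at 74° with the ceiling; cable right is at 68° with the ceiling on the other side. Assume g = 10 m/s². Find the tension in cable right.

Weight W = 21.1 × 10 = 211 N acts straight down.
Horizontal: T_left cos 74° = T_right cos 68°  →  T_left = 1.359 T_right.
Vertical: T_left sin 74° + T_right sin 68° = 211.
Substituting the horizontal relation into the vertical equation gives 2.234 T_right = 211, so T_right = 94.47 N.

T_right ≈ 94.5 N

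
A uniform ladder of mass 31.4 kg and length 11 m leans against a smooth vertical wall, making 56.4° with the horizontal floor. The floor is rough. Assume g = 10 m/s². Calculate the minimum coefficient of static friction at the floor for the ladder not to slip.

μ_min ≈ 0.332

ΣF_y = 0: N_floor = 31.4×10 = 314 N.
Torques about the foot: N_wall · 11 sin 56.4° = 31.4×10×5.5 cos 56.4° → N_wall = 104.31 N.
ΣF_x = 0: f_floor = N_wall = 104.31 N.
μ_min = f_floor / N_floor = 104.31 / 314 = 0.3322.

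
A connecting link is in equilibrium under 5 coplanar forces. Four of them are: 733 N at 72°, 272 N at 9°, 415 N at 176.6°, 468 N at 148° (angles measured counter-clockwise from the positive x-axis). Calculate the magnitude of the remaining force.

F ≈ 1060 N

Sum the known components: ΣF_x = -316 N, ΣF_y = 1012 N.
For equilibrium the remaining force must supply (−ΣF_x, −ΣF_y) = (316, -1012) N.
Magnitude = √((316)² + (-1012)²) = 1060 N; direction = atan2(-1012, 316) = 287.3°.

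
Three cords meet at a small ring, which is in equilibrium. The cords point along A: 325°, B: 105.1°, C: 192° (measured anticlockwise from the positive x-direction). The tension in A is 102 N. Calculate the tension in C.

T_C ≈ 65.5 N

Resolve: ΣF_x = 102 cos 325° + T_B cos 105.1° + T_C cos 192° = 0.
        ΣF_y = 102 sin 325° + T_B sin 105.1° + T_C sin 192° = 0.
The known terms sum to (83.55, -58.5) N, so -0.2605 T_B − 0.9781 T_C = -83.55 and 0.9655 T_B − 0.2079 T_C = 58.5.
Solving simultaneously: T_B = 74.71 N, T_C = 65.52 N.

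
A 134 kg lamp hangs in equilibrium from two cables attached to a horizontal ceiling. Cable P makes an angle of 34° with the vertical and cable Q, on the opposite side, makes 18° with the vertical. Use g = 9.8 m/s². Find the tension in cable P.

T_P ≈ 515 N

Angles from the horizontal: cable P is 90° − 34° = 56°, cable Q is 90° − 18° = 72°.
Weight W = 134 × 9.8 = 1313 N acts straight down.
Horizontal: T_P cos 56° = T_Q cos 72°  →  T_Q = 1.81 T_P.
Vertical: T_P sin 56° + T_Q sin 72° = 1313.
Substituting the horizontal relation into the vertical equation gives 2.55 T_P = 1313, so T_P = 515 N.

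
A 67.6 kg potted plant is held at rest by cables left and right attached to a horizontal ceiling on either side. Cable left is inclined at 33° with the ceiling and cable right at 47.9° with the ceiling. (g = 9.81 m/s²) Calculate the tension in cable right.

Weight W = 67.6 × 9.81 = 663.2 N acts straight down.
Horizontal: T_left cos 33° = T_right cos 47.9°  →  T_left = 0.7994 T_right.
Vertical: T_left sin 33° + T_right sin 47.9° = 663.2.
Substituting the horizontal relation into the vertical equation gives 1.177 T_right = 663.2, so T_right = 563.3 N.

T_right ≈ 563 N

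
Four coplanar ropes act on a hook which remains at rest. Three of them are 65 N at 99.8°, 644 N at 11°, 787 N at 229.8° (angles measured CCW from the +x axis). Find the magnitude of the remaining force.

F ≈ 429 N

Sum the known components: ΣF_x = 113.1 N, ΣF_y = -414.2 N.
For equilibrium the remaining force must supply (−ΣF_x, −ΣF_y) = (-113.1, 414.2) N.
Magnitude = √((-113.1)² + (414.2)²) = 429.3 N; direction = atan2(414.2, -113.1) = 105.3°.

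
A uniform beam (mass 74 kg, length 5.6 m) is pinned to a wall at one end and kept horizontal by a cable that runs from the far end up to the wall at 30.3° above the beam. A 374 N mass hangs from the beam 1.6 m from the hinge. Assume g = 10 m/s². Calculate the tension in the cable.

T ≈ 945 N

Take torques about the hinge: T sin 30.3° · 5.6 = 74×10×2.8 + 374×1.6 = 2670.4 N·m.
So T = 2670.4 / (0.5045 × 5.6) = 945.16 N.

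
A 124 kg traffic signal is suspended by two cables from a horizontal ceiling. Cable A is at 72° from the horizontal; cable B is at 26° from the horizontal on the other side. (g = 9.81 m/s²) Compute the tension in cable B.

T_B ≈ 380 N

Weight W = 124 × 9.81 = 1216 N acts straight down.
Horizontal: T_A cos 72° = T_B cos 26°  →  T_A = 2.909 T_B.
Vertical: T_A sin 72° + T_B sin 26° = 1216.
Substituting the horizontal relation into the vertical equation gives 3.205 T_B = 1216, so T_B = 379.6 N.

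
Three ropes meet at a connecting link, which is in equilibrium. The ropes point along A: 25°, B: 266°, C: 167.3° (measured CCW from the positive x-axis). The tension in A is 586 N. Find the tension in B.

Resolve: ΣF_x = 586 cos 25° + T_B cos 266° + T_C cos 167.3° = 0.
        ΣF_y = 586 sin 25° + T_B sin 266° + T_C sin 167.3° = 0.
The known terms sum to (531.1, 247.7) N, so -0.0698 T_B − 0.9755 T_C = -531.1 and -0.9976 T_B + 0.2198 T_C = -247.7.
Solving simultaneously: T_B = 362.5 N, T_C = 518.5 N.

T_B ≈ 363 N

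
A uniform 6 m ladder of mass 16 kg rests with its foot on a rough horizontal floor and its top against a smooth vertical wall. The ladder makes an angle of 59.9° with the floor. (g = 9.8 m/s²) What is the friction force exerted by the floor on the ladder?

f ≈ 45.4 N

Torques about the foot: N_wall · 6 sin 59.9° = 16×9.8×3 cos 59.9° → N_wall = 45.447 N.
ΣF_x = 0: f_floor = N_wall = 45.447 N.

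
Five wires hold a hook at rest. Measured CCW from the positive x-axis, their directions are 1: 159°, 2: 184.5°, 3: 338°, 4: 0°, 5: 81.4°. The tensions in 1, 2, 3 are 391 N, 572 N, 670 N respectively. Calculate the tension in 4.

Resolve: ΣF_x = 391 cos 159° + 572 cos 184.5° + 670 cos 338° + T_4 cos 0° + T_5 cos 81.4° = 0.
        ΣF_y = 391 sin 159° + 572 sin 184.5° + 670 sin 338° + T_4 sin 0° + T_5 sin 81.4° = 0.
The known terms sum to (-314.1, -155.7) N, so 1.0000 T_4 + 0.1495 T_5 = 314.1 and 0.0000 T_4 + 0.9888 T_5 = 155.7.
Solving simultaneously: T_4 = 290.5 N, T_5 = 157.5 N.

T_4 ≈ 290 N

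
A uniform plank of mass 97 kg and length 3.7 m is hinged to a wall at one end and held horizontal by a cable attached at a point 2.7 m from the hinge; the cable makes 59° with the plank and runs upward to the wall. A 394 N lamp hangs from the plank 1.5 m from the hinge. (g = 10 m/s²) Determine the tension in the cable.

T ≈ 1030 N

Take torques about the hinge: T sin 59° · 2.7 = 97×10×1.85 + 394×1.5 = 2385.5 N·m.
So T = 2385.5 / (0.8572 × 2.7) = 1030.7 N.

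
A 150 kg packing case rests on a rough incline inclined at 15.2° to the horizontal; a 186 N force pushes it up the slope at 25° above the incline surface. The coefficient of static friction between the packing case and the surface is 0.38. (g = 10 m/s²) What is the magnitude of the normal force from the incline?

Axes along / perpendicular to the incline. W sin 15.2° = 393.3 N down-slope; W cos 15.2° = 1448 N into the surface.
Perpendicular: N = W cos 15.2° − P sin 25° = 1448 − 78.61 = 1369 N.
Along incline: P cos 25° + f = W sin 15.2° (friction acts up-slope) → f = 393.3 − 168.6 = 224.7 N.
|f| = 224.7 N ≤ μN = 520.2 N, so the packing case is indeed static.

N ≈ 1370 N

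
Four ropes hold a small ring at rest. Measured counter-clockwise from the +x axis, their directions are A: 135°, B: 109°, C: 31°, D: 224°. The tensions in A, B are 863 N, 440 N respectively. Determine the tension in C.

T_C ≈ 5610 N

Resolve: ΣF_x = 863 cos 135° + 440 cos 109° + T_C cos 31° + T_D cos 224° = 0.
        ΣF_y = 863 sin 135° + 440 sin 109° + T_C sin 31° + T_D sin 224° = 0.
The known terms sum to (-753.5, 1026) N, so 0.8572 T_C − 0.7193 T_D = 753.5 and 0.5150 T_C − 0.6947 T_D = -1026.
Solving simultaneously: T_C = 5609 N, T_D = 5636 N.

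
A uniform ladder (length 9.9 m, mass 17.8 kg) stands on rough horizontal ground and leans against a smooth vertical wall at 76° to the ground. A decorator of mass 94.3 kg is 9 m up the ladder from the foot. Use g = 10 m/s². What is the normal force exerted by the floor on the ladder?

N_floor ≈ 1120 N

ΣF_y = 0: N_floor = 17.8×10 + 94.3×10 = 1121 N.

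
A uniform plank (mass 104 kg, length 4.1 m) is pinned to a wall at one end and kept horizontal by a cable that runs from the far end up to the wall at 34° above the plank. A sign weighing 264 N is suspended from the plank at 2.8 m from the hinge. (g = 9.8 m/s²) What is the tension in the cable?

T ≈ 1230 N

Take torques about the hinge: T sin 34° · 4.1 = 104×9.8×2.05 + 264×2.8 = 2828.6 N·m.
So T = 2828.6 / (0.5592 × 4.1) = 1233.7 N.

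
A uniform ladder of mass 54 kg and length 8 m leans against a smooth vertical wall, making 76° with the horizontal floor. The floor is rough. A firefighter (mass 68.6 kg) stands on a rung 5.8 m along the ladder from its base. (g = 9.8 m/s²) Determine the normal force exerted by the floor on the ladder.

N_floor ≈ 1200 N

ΣF_y = 0: N_floor = 54×9.8 + 68.6×9.8 = 1201.5 N.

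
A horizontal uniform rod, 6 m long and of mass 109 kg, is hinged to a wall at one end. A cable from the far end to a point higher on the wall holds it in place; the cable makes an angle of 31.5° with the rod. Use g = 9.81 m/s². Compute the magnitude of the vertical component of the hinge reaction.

Take torques about the hinge: T sin 31.5° · 6 = 109×9.81×3 = 3207.9 N·m.
So T = 3207.9 / (0.5225 × 6) = 1023.2 N.
ΣF_y = 0: H_y = (109×9.81) − T sin 31.5° = 1069.3 − 534.64 = 534.64 N.

|H_y| ≈ 535 N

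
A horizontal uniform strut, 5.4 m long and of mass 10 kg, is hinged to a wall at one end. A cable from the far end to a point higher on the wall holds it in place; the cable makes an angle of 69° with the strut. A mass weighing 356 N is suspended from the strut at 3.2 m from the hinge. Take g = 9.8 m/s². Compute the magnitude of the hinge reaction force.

|H| ≈ 218 N

Take torques about the hinge: T sin 69° · 5.4 = 10×9.8×2.7 + 356×3.2 = 1403.8 N·m.
So T = 1403.8 / (0.9336 × 5.4) = 278.46 N.
ΣF_x = 0: H_x = T cos 69° = 99.79 N.
ΣF_y = 0: H_y = (10×9.8 + 356) − T sin 69° = 454 − 259.96 = 194.04 N.
|H| = √(H_x² + H_y²) = √((99.79)² + (194.04)²) = 218.19 N.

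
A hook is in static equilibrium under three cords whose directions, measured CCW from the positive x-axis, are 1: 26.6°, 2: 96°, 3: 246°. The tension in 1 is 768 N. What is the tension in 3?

Resolve: ΣF_x = 768 cos 26.6° + T_2 cos 96° + T_3 cos 246° = 0.
        ΣF_y = 768 sin 26.6° + T_2 sin 96° + T_3 sin 246° = 0.
The known terms sum to (686.7, 343.9) N, so -0.1045 T_2 − 0.4067 T_3 = -686.7 and 0.9945 T_2 − 0.9135 T_3 = -343.9.
Solving simultaneously: T_2 = 974.9 N, T_3 = 1438 N.

T_3 ≈ 1440 N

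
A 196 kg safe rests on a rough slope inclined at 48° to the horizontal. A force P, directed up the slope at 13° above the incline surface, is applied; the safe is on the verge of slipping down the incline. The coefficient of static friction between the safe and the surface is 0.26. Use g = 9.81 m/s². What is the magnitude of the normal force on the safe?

On the verge of sliding down the incline, friction equals μN and acts up the slope.
Perpendicular: N + P sin 13° = W cos 48° = 1287 N.
Along incline: P cos 13° + μN = W sin 48° with W sin 48° = 1429 N.
Solving the pair for P and N: P = 1195 N, N = 1018 N (and f = μN = 264.6 N).

N ≈ 1020 N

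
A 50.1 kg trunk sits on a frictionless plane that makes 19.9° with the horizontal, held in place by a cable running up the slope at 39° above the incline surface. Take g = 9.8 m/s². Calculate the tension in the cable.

T ≈ 215 N

Take axes along and perpendicular to the incline. Weight components: W sin 19.9° = 167.1 N down-slope, W cos 19.9° = 461.7 N into the surface.
Along incline: T cos 39° = W sin 19.9° → T = 215 N.
Perpendicular: N = W cos 19.9° − T sin 39° = 326.3 N.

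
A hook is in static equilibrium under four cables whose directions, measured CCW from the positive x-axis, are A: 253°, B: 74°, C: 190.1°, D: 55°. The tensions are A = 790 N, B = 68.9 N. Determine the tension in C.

Resolve: ΣF_x = 790 cos 253° + 68.9 cos 74° + T_C cos 190.1° + T_D cos 55° = 0.
        ΣF_y = 790 sin 253° + 68.9 sin 74° + T_C sin 190.1° + T_D sin 55° = 0.
The known terms sum to (-212, -689.2) N, so -0.9845 T_C + 0.5736 T_D = 212 and -0.1754 T_C + 0.8192 T_D = 689.2.
Solving simultaneously: T_C = 314.1 N, T_D = 908.7 N.

T_C ≈ 314 N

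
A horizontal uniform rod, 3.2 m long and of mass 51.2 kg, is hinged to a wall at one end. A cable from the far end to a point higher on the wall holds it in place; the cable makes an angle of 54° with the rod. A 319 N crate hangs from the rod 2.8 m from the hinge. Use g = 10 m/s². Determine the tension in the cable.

T ≈ 661 N

Take torques about the hinge: T sin 54° · 3.2 = 51.2×10×1.6 + 319×2.8 = 1712.4 N·m.
So T = 1712.4 / (0.8090 × 3.2) = 661.45 N.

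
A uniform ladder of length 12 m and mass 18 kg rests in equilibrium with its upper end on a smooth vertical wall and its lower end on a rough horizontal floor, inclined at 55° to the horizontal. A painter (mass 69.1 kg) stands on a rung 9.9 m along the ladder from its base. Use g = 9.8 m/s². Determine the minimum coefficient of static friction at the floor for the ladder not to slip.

ΣF_y = 0: N_floor = 18×9.8 + 69.1×9.8 = 853.58 N.
Torques about the foot: N_wall · 12 sin 55° = 18×9.8×6 cos 55° + 69.1×9.8×9.9 cos 55° → N_wall = 452.95 N.
ΣF_x = 0: f_floor = N_wall = 452.95 N.
μ_min = f_floor / N_floor = 452.95 / 853.58 = 0.5306.

μ_min ≈ 0.531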